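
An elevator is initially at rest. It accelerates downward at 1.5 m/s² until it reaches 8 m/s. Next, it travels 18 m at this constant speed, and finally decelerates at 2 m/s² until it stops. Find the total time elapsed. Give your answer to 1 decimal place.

11.6 s

Phase 1 (accelerating): v₀ = 0 m/s, a = 1.5 m/s².
v = v₀ + at → t = (8 − 0) / 1.5 = 5.33 s
v² = v₀² + 2aΔx → Δx = (8² − 0²)/(2·1.5) = 21.3 m

Phase 2 (constant speed): v₀ = 8.00 m/s, a = 0 m/s².
Constant speed: t = d/v = 18/8.00 = 2.25 s

Phase 3 (decelerating): v₀ = 8.00 m/s, a = -2 m/s².
v = v₀ + at → t = (0 − 8.00) / -2 = 4.00 s
v² = v₀² + 2aΔx → Δx = (0² − 8.00²)/(2·-2) = 16.0 m
Total time = 5.33 + 2.25 + 4.00 = 11.6 s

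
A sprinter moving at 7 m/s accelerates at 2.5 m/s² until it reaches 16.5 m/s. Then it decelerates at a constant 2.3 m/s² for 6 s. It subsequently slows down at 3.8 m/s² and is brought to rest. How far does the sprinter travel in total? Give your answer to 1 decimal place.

Phase 1 (accelerating): v₀ = 7.00 m/s, a = 2.5 m/s².
v = v₀ + at → t = (16.5 − 7.00) / 2.5 = 3.80 s
v² = v₀² + 2aΔx → Δx = (16.5² − 7.00²)/(2·2.5) = 44.6 m

Phase 2 (decelerating): v₀ = 16.5 m/s, a = -2.3 m/s².
v = v₀ + at = 16.5 + (-2.3)(6) = 2.70 m/s
Δx = v₀t + ½at² = 16.5·6 + 0.5·-2.3·6² = 57.6 m

Phase 3 (decelerating): v₀ = 2.70 m/s, a = -3.8 m/s².
v = v₀ + at → t = (0 − 2.70) / -3.8 = 0.711 s
v² = v₀² + 2aΔx → Δx = (0² − 2.70²)/(2·-3.8) = 0.959 m
Total distance = 44.6 + 57.6 + 0.959 = 103 m

103.2 m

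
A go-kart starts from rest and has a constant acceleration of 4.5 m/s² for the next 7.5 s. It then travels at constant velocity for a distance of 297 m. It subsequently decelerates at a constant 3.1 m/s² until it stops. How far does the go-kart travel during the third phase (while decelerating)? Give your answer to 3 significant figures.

Phase 1 (accelerating): v₀ = 0 m/s, a = 4.5 m/s².
v = v₀ + at = 0 + (4.5)(7.5) = 33.8 m/s
Δx = v₀t + ½at² = 0·7.5 + 0.5·4.5·7.5² = 127 m

Phase 2 (constant speed): v₀ = 33.8 m/s, a = 0 m/s².
Constant speed: t = d/v = 297/33.8 = 8.80 s

Phase 3 (decelerating): v₀ = 33.8 m/s, a = -3.1 m/s².
v = v₀ + at → t = (0 − 33.8) / -3.1 = 10.9 s
v² = v₀² + 2aΔx → Δx = (0² − 33.8²)/(2·-3.1) = 184 m
Distance in phase 3 = 184 m

184 m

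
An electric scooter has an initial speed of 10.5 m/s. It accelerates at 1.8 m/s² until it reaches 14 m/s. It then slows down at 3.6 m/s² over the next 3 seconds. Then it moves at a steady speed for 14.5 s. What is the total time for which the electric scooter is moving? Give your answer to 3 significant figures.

19.4 s

Phase 1 (accelerating): v₀ = 10.5 m/s, a = 1.8 m/s².
v = v₀ + at → t = (14 − 10.5) / 1.8 = 1.94 s
v² = v₀² + 2aΔx → Δx = (14² − 10.5²)/(2·1.8) = 23.8 m

Phase 2 (decelerating): v₀ = 14.0 m/s, a = -3.6 m/s².
v = v₀ + at = 14.0 + (-3.6)(3) = 3.20 m/s
Δx = v₀t + ½at² = 14.0·3 + 0.5·-3.6·3² = 25.8 m

Phase 3 (constant speed): v₀ = 3.20 m/s, a = 0 m/s².
v = v₀ + at = 3.20 + (0)(14.5) = 3.20 m/s
Δx = v₀t + ½at² = 3.20·14.5 + 0.5·0·14.5² = 46.4 m
Total time = 1.94 + 3.00 + 14.5 = 19.4 s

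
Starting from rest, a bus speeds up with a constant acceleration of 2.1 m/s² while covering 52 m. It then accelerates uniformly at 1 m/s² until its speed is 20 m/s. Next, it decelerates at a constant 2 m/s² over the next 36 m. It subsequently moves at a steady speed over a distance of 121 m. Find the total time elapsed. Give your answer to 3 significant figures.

21.8 s

Phase 1 (accelerating): v₀ = 0 m/s, a = 2.1 m/s².
v² = v₀² + 2aΔx = 0² + 2·2.1·52 = 218 → v = 14.8 m/s
t = (v − v₀)/a = (14.8 − 0)/2.1 = 7.04 s

Phase 2 (accelerating): v₀ = 14.8 m/s, a = 1 m/s².
v = v₀ + at → t = (20 − 14.8) / 1 = 5.22 s
v² = v₀² + 2aΔx → Δx = (20² − 14.8²)/(2·1) = 90.8 m

Phase 3 (decelerating): v₀ = 20.0 m/s, a = -2 m/s².
v² = v₀² + 2aΔx = 20.0² + 2·-2·36 = 256 → v = 16.0 m/s
t = (v − v₀)/a = (16.0 − 20.0)/-2 = 2.00 s

Phase 4 (constant speed): v₀ = 16.0 m/s, a = 0 m/s².
Constant speed: t = d/v = 121/16.0 = 7.56 s
Total time = 7.04 + 5.22 + 2.00 + 7.56 = 21.8 s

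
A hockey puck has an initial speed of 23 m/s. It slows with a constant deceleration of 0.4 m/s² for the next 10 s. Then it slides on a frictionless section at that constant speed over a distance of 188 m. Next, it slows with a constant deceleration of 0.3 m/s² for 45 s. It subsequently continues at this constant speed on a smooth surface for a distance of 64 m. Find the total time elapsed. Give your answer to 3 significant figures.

Phase 1 (decelerating): v₀ = 23.0 m/s, a = -0.4 m/s².
v = v₀ + at = 23.0 + (-0.4)(10) = 19.0 m/s
Δx = v₀t + ½at² = 23.0·10 + 0.5·-0.4·10² = 210 m

Phase 2 (constant speed): v₀ = 19.0 m/s, a = 0 m/s².
Constant speed: t = d/v = 188/19.0 = 9.89 s

Phase 3 (decelerating): v₀ = 19.0 m/s, a = -0.3 m/s².
v = v₀ + at = 19.0 + (-0.3)(45) = 5.50 m/s
Δx = v₀t + ½at² = 19.0·45 + 0.5·-0.3·45² = 551 m

Phase 4 (constant speed): v₀ = 5.50 m/s, a = 0 m/s².
Constant speed: t = d/v = 64/5.50 = 11.6 s
Total time = 10.0 + 9.89 + 45.0 + 11.6 = 76.5 s

76.5 s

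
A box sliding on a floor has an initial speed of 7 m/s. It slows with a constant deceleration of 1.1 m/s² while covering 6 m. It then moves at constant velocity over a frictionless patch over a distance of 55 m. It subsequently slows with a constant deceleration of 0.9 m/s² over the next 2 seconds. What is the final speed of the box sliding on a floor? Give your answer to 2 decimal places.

Phase 1 (decelerating): v₀ = 7.00 m/s, a = -1.1 m/s².
v² = v₀² + 2aΔx = 7.00² + 2·-1.1·6 = 35.8 → v = 5.98 m/s
t = (v − v₀)/a = (5.98 − 7.00)/-1.1 = 0.924 s

Phase 2 (constant speed): v₀ = 5.98 m/s, a = 0 m/s².
Constant speed: t = d/v = 55/5.98 = 9.19 s

Phase 3 (decelerating): v₀ = 5.98 m/s, a = -0.9 m/s².
v = v₀ + at = 5.98 + (-0.9)(2) = 4.18 m/s
Δx = v₀t + ½at² = 5.98·2 + 0.5·-0.9·2² = 10.2 m
Final speed = 4.18 m/s

4.18 m/s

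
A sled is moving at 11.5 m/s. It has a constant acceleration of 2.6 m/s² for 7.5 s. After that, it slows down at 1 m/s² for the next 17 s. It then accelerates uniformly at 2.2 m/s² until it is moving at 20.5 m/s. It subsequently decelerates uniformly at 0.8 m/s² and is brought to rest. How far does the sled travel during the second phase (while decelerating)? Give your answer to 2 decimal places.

Phase 1 (accelerating): v₀ = 11.5 m/s, a = 2.6 m/s².
v = v₀ + at = 11.5 + (2.6)(7.5) = 31.0 m/s
Δx = v₀t + ½at² = 11.5·7.5 + 0.5·2.6·7.5² = 159 m

Phase 2 (decelerating): v₀ = 31.0 m/s, a = -1 m/s².
v = v₀ + at = 31.0 + (-1)(17) = 14.0 m/s
Δx = v₀t + ½at² = 31.0·17 + 0.5·-1·17² = 382 m
Distance in phase 2 = 382 m

382.50 m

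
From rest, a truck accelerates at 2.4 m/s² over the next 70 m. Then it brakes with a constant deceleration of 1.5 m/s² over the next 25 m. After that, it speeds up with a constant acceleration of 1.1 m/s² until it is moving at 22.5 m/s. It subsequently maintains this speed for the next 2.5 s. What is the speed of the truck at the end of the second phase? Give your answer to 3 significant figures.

16.2 m/s

Phase 1 (accelerating): v₀ = 0 m/s, a = 2.4 m/s².
v² = v₀² + 2aΔx = 0² + 2·2.4·70 = 336 → v = 18.3 m/s
t = (v − v₀)/a = (18.3 − 0)/2.4 = 7.64 s

Phase 2 (decelerating): v₀ = 18.3 m/s, a = -1.5 m/s².
v² = v₀² + 2aΔx = 18.3² + 2·-1.5·25 = 261 → v = 16.2 m/s
t = (v − v₀)/a = (16.2 − 18.3)/-1.5 = 1.45 s
Speed at end of phase 2 = 16.2 m/s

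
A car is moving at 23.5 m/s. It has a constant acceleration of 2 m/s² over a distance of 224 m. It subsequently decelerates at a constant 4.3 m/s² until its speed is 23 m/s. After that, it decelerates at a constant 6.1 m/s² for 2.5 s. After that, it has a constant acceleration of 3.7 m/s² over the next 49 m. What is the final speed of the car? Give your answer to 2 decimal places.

Phase 1 (accelerating): v₀ = 23.5 m/s, a = 2 m/s².
v² = v₀² + 2aΔx = 23.5² + 2·2·224 = 1450 → v = 38.1 m/s
t = (v − v₀)/a = (38.1 − 23.5)/2 = 7.28 s

Phase 2 (decelerating): v₀ = 38.1 m/s, a = -4.3 m/s².
v = v₀ + at → t = (23 − 38.1) / -4.3 = 3.50 s
v² = v₀² + 2aΔx → Δx = (23² − 38.1²)/(2·-4.3) = 107 m

Phase 3 (decelerating): v₀ = 23.0 m/s, a = -6.1 m/s².
v = v₀ + at = 23.0 + (-6.1)(2.5) = 7.75 m/s
Δx = v₀t + ½at² = 23.0·2.5 + 0.5·-6.1·2.5² = 38.4 m

Phase 4 (accelerating): v₀ = 7.75 m/s, a = 3.7 m/s².
v² = v₀² + 2aΔx = 7.75² + 2·3.7·49 = 423 → v = 20.6 m/s
t = (v − v₀)/a = (20.6 − 7.75)/3.7 = 3.46 s
Final speed = 20.6 m/s

20.56 m/s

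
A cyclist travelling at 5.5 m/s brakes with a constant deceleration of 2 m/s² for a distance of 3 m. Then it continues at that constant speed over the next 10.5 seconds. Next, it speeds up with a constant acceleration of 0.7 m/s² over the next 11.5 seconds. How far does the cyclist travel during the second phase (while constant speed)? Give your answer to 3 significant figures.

44.9 m

Phase 1 (decelerating): v₀ = 5.50 m/s, a = -2 m/s².
v² = v₀² + 2aΔx = 5.50² + 2·-2·3 = 18.2 → v = 4.27 m/s
t = (v − v₀)/a = (4.27 − 5.50)/-2 = 0.614 s

Phase 2 (constant speed): v₀ = 4.27 m/s, a = 0 m/s².
v = v₀ + at = 4.27 + (0)(10.5) = 4.27 m/s
Δx = v₀t + ½at² = 4.27·10.5 + 0.5·0·10.5² = 44.9 m
Distance in phase 2 = 44.9 m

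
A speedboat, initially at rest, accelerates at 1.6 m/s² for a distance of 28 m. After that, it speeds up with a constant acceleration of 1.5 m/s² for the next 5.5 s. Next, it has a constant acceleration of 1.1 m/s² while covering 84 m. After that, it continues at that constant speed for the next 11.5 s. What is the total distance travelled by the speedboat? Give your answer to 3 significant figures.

Phase 1 (accelerating): v₀ = 0 m/s, a = 1.6 m/s².
v² = v₀² + 2aΔx = 0² + 2·1.6·28 = 89.6 → v = 9.47 m/s
t = (v − v₀)/a = (9.47 − 0)/1.6 = 5.92 s

Phase 2 (accelerating): v₀ = 9.47 m/s, a = 1.5 m/s².
v = v₀ + at = 9.47 + (1.5)(5.5) = 17.7 m/s
Δx = v₀t + ½at² = 9.47·5.5 + 0.5·1.5·5.5² = 74.7 m

Phase 3 (accelerating): v₀ = 17.7 m/s, a = 1.1 m/s².
v² = v₀² + 2aΔx = 17.7² + 2·1.1·84 = 499 → v = 22.3 m/s
t = (v − v₀)/a = (22.3 − 17.7)/1.1 = 4.20 s

Phase 4 (constant speed): v₀ = 22.3 m/s, a = 0 m/s².
v = v₀ + at = 22.3 + (0)(11.5) = 22.3 m/s
Δx = v₀t + ½at² = 22.3·11.5 + 0.5·0·11.5² = 257 m
Total distance = 28.0 + 74.7 + 84.0 + 257 = 444 m

444 m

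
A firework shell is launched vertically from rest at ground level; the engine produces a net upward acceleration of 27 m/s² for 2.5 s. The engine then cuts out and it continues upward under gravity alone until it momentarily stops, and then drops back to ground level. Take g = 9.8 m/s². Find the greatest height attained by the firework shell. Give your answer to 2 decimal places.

Phase 1 (powered ascent): v₀ = 0 m/s, a = 27 m/s².
v = v₀ + at = 0 + (27)(2.5) = 67.5 m/s
Δx = v₀t + ½at² = 0·2.5 + 0.5·27·2.5² = 84.4 m

Phase 2 (coasting upward): v₀ = 67.5 m/s, a = -9.8 m/s².
v = v₀ + at → t = (0 − 67.5) / -9.8 = 6.89 s
v² = v₀² + 2aΔx → Δx = (0² − 67.5²)/(2·-9.8) = 232 m
Maximum height = 84.4 + 232 = 317 m

316.84 m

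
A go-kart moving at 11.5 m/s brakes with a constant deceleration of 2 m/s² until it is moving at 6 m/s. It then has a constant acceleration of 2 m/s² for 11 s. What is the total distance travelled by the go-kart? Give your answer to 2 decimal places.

Phase 1 (decelerating): v₀ = 11.5 m/s, a = -2 m/s².
v = v₀ + at → t = (6 − 11.5) / -2 = 2.75 s
v² = v₀² + 2aΔx → Δx = (6² − 11.5²)/(2·-2) = 24.1 m

Phase 2 (accelerating): v₀ = 6.00 m/s, a = 2 m/s².
v = v₀ + at = 6.00 + (2)(11) = 28.0 m/s
Δx = v₀t + ½at² = 6.00·11 + 0.5·2·11² = 187 m
Total distance = 24.1 + 187 = 211 m

211.06 m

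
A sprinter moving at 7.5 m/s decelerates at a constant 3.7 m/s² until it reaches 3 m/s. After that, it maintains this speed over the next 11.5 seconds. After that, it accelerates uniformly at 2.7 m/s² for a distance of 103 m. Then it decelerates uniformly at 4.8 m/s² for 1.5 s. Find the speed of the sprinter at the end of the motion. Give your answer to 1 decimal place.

Phase 1 (decelerating): v₀ = 7.50 m/s, a = -3.7 m/s².
v = v₀ + at → t = (3 − 7.50) / -3.7 = 1.22 s
v² = v₀² + 2aΔx → Δx = (3² − 7.50²)/(2·-3.7) = 6.39 m

Phase 2 (constant speed): v₀ = 3.00 m/s, a = 0 m/s².
v = v₀ + at = 3.00 + (0)(11.5) = 3.00 m/s
Δx = v₀t + ½at² = 3.00·11.5 + 0.5·0·11.5² = 34.5 m

Phase 3 (accelerating): v₀ = 3.00 m/s, a = 2.7 m/s².
v² = v₀² + 2aΔx = 3.00² + 2·2.7·103 = 565 → v = 23.8 m/s
t = (v − v₀)/a = (23.8 − 3.00)/2.7 = 7.69 s

Phase 4 (decelerating): v₀ = 23.8 m/s, a = -4.8 m/s².
v = v₀ + at = 23.8 + (-4.8)(1.5) = 16.6 m/s
Δx = v₀t + ½at² = 23.8·1.5 + 0.5·-4.8·1.5² = 30.3 m
Final speed = 16.6 m/s

16.6 m/s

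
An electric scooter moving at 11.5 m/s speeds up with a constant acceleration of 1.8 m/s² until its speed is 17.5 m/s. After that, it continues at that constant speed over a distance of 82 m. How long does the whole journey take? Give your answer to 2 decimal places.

8.02 s

Phase 1 (accelerating): v₀ = 11.5 m/s, a = 1.8 m/s².
v = v₀ + at → t = (17.5 − 11.5) / 1.8 = 3.33 s
v² = v₀² + 2aΔx → Δx = (17.5² − 11.5²)/(2·1.8) = 48.3 m

Phase 2 (constant speed): v₀ = 17.5 m/s, a = 0 m/s².
Constant speed: t = d/v = 82/17.5 = 4.69 s
Total time = 3.33 + 4.69 = 8.02 s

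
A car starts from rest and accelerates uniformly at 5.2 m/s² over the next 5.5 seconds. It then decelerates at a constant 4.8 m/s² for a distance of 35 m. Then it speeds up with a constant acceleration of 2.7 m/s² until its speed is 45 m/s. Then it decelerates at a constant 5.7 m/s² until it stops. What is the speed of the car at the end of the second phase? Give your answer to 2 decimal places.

21.95 m/s

Phase 1 (accelerating): v₀ = 0 m/s, a = 5.2 m/s².
v = v₀ + at = 0 + (5.2)(5.5) = 28.6 m/s
Δx = v₀t + ½at² = 0·5.5 + 0.5·5.2·5.5² = 78.7 m

Phase 2 (decelerating): v₀ = 28.6 m/s, a = -4.8 m/s².
v² = v₀² + 2aΔx = 28.6² + 2·-4.8·35 = 482 → v = 22.0 m/s
t = (v − v₀)/a = (22.0 − 28.6)/-4.8 = 1.38 s
Speed at end of phase 2 = 22.0 m/s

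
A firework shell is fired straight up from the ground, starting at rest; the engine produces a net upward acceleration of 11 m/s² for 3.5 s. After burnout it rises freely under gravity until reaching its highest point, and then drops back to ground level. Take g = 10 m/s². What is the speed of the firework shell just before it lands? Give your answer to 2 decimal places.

53.20 m/s

Phase 1 (powered ascent): v₀ = 0 m/s, a = 11 m/s².
v = v₀ + at = 0 + (11)(3.5) = 38.5 m/s
Δx = v₀t + ½at² = 0·3.5 + 0.5·11·3.5² = 67.4 m

Phase 2 (coasting upward): v₀ = 38.5 m/s, a = -10 m/s².
v = v₀ + at → t = (0 − 38.5) / -10 = 3.85 s
v² = v₀² + 2aΔx → Δx = (0² − 38.5²)/(2·-10) = 74.1 m

Phase 3 (free fall): v₀ = 0 m/s, a = -10 m/s².
Falls 141 m from rest: t = √(2·141/10) = 5.32 s; v = g·t = 53.2 m/s.
Impact speed = 53.2 m/s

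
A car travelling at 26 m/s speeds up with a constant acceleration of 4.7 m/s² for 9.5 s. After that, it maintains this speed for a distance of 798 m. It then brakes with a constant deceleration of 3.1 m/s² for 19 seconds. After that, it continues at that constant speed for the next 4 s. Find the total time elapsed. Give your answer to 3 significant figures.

43.8 s

Phase 1 (accelerating): v₀ = 26.0 m/s, a = 4.7 m/s².
v = v₀ + at = 26.0 + (4.7)(9.5) = 70.7 m/s
Δx = v₀t + ½at² = 26.0·9.5 + 0.5·4.7·9.5² = 459 m

Phase 2 (constant speed): v₀ = 70.7 m/s, a = 0 m/s².
Constant speed: t = d/v = 798/70.7 = 11.3 s

Phase 3 (decelerating): v₀ = 70.7 m/s, a = -3.1 m/s².
v = v₀ + at = 70.7 + (-3.1)(19) = 11.8 m/s
Δx = v₀t + ½at² = 70.7·19 + 0.5·-3.1·19² = 783 m

Phase 4 (constant speed): v₀ = 11.8 m/s, a = 0 m/s².
v = v₀ + at = 11.8 + (0)(4) = 11.8 m/s
Δx = v₀t + ½at² = 11.8·4 + 0.5·0·4² = 47.0 m
Total time = 9.50 + 11.3 + 19.0 + 4.00 = 43.8 s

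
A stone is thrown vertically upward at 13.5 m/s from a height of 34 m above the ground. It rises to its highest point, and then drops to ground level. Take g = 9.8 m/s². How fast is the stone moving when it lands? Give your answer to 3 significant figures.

Phase 1 (rising): v₀ = 13.5 m/s, a = -9.8 m/s².
v = v₀ + at → t = (0 − 13.5) / -9.8 = 1.38 s
v² = v₀² + 2aΔx → Δx = (0² − 13.5²)/(2·-9.8) = 9.30 m

Phase 2 (falling): v₀ = 0 m/s, a = -9.8 m/s².
Falls 43.3 m from rest: t = √(2·43.3/9.8) = 2.97 s; v = g·t = 29.1 m/s.
Final speed = 29.1 m/s

29.1 m/s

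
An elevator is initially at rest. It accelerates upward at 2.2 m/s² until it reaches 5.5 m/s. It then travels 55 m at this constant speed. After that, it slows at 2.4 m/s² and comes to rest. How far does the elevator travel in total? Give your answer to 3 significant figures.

Phase 1 (accelerating): v₀ = 0 m/s, a = 2.2 m/s².
v = v₀ + at → t = (5.5 − 0) / 2.2 = 2.50 s
v² = v₀² + 2aΔx → Δx = (5.5² − 0²)/(2·2.2) = 6.87 m

Phase 2 (constant speed): v₀ = 5.50 m/s, a = 0 m/s².
Constant speed: t = d/v = 55/5.50 = 10.0 s

Phase 3 (decelerating): v₀ = 5.50 m/s, a = -2.4 m/s².
v = v₀ + at → t = (0 − 5.50) / -2.4 = 2.29 s
v² = v₀² + 2aΔx → Δx = (0² − 5.50²)/(2·-2.4) = 6.30 m
Total distance = 6.87 + 55.0 + 6.30 = 68.2 m

68.2 m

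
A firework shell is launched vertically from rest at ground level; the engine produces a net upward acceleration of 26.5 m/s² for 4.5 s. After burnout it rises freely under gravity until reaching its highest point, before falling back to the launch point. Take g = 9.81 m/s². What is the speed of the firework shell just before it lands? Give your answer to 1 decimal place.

Phase 1 (powered ascent): v₀ = 0 m/s, a = 26.5 m/s².
v = v₀ + at = 0 + (26.5)(4.5) = 119 m/s
Δx = v₀t + ½at² = 0·4.5 + 0.5·26.5·4.5² = 268 m

Phase 2 (coasting upward): v₀ = 119 m/s, a = -9.81 m/s².
v = v₀ + at → t = (0 − 119) / -9.81 = 12.2 s
v² = v₀² + 2aΔx → Δx = (0² − 119²)/(2·-9.81) = 725 m

Phase 3 (free fall): v₀ = 0 m/s, a = -9.81 m/s².
Falls 993 m from rest: t = √(2·993/9.81) = 14.2 s; v = g·t = 140 m/s.
Impact speed = 140 m/s

139.6 m/s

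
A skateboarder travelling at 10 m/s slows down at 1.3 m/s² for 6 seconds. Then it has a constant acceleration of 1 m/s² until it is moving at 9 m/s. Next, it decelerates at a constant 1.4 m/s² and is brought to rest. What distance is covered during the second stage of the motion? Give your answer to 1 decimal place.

Phase 1 (decelerating): v₀ = 10.0 m/s, a = -1.3 m/s².
v = v₀ + at = 10.0 + (-1.3)(6) = 2.20 m/s
Δx = v₀t + ½at² = 10.0·6 + 0.5·-1.3·6² = 36.6 m

Phase 2 (accelerating): v₀ = 2.20 m/s, a = 1 m/s².
v = v₀ + at → t = (9 − 2.20) / 1 = 6.80 s
v² = v₀² + 2aΔx → Δx = (9² − 2.20²)/(2·1) = 38.1 m
Distance in phase 2 = 38.1 m

38.1 m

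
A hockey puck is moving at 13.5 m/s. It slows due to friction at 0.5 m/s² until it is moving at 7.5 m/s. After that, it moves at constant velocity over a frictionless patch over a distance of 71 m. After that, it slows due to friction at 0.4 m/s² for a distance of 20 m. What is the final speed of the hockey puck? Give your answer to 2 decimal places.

6.34 m/s

Phase 1 (decelerating): v₀ = 13.5 m/s, a = -0.5 m/s².
v = v₀ + at → t = (7.5 − 13.5) / -0.5 = 12.0 s
v² = v₀² + 2aΔx → Δx = (7.5² − 13.5²)/(2·-0.5) = 126 m

Phase 2 (constant speed): v₀ = 7.50 m/s, a = 0 m/s².
Constant speed: t = d/v = 71/7.50 = 9.47 s

Phase 3 (decelerating): v₀ = 7.50 m/s, a = -0.4 m/s².
v² = v₀² + 2aΔx = 7.50² + 2·-0.4·20 = 40.2 → v = 6.34 m/s
t = (v − v₀)/a = (6.34 − 7.50)/-0.4 = 2.89 s
Final speed = 6.34 m/s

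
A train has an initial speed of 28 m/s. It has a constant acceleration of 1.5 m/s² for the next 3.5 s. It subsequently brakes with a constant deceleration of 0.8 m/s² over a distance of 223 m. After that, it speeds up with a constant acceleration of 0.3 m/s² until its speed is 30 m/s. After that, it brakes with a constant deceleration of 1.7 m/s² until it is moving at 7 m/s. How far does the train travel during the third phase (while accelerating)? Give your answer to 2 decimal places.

252.06 m

Phase 1 (accelerating): v₀ = 28.0 m/s, a = 1.5 m/s².
v = v₀ + at = 28.0 + (1.5)(3.5) = 33.2 m/s
Δx = v₀t + ½at² = 28.0·3.5 + 0.5·1.5·3.5² = 107 m

Phase 2 (decelerating): v₀ = 33.2 m/s, a = -0.8 m/s².
v² = v₀² + 2aΔx = 33.2² + 2·-0.8·223 = 749 → v = 27.4 m/s
t = (v − v₀)/a = (27.4 − 33.2)/-0.8 = 7.36 s

Phase 3 (accelerating): v₀ = 27.4 m/s, a = 0.3 m/s².
v = v₀ + at → t = (30 − 27.4) / 0.3 = 8.79 s
v² = v₀² + 2aΔx → Δx = (30² − 27.4²)/(2·0.3) = 252 m
Distance in phase 3 = 252 m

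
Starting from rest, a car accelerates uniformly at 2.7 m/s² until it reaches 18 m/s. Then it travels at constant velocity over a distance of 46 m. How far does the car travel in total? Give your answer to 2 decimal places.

Phase 1 (accelerating): v₀ = 0 m/s, a = 2.7 m/s².
v = v₀ + at → t = (18 − 0) / 2.7 = 6.67 s
v² = v₀² + 2aΔx → Δx = (18² − 0²)/(2·2.7) = 60.0 m

Phase 2 (constant speed): v₀ = 18.0 m/s, a = 0 m/s².
Constant speed: t = d/v = 46/18.0 = 2.56 s
Total distance = 60.0 + 46.0 = 106 m

106.00 m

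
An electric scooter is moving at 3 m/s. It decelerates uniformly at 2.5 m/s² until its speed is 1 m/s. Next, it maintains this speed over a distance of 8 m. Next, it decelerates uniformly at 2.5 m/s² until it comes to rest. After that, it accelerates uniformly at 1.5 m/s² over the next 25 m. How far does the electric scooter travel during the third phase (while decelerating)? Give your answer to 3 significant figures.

Phase 1 (decelerating): v₀ = 3.00 m/s, a = -2.5 m/s².
v = v₀ + at → t = (1 − 3.00) / -2.5 = 0.800 s
v² = v₀² + 2aΔx → Δx = (1² − 3.00²)/(2·-2.5) = 1.60 m

Phase 2 (constant speed): v₀ = 1.00 m/s, a = 0 m/s².
Constant speed: t = d/v = 8/1.00 = 8.00 s

Phase 3 (decelerating): v₀ = 1.00 m/s, a = -2.5 m/s².
v = v₀ + at → t = (0 − 1.00) / -2.5 = 0.400 s
v² = v₀² + 2aΔx → Δx = (0² − 1.00²)/(2·-2.5) = 0.200 m
Distance in phase 3 = 0.200 m

0.200 m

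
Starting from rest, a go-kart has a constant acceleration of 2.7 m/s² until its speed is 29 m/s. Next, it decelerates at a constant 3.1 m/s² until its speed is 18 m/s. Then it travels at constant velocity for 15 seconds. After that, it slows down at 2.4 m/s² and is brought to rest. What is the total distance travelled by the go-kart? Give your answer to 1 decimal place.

Phase 1 (accelerating): v₀ = 0 m/s, a = 2.7 m/s².
v = v₀ + at → t = (29 − 0) / 2.7 = 10.7 s
v² = v₀² + 2aΔx → Δx = (29² − 0²)/(2·2.7) = 156 m

Phase 2 (decelerating): v₀ = 29.0 m/s, a = -3.1 m/s².
v = v₀ + at → t = (18 − 29.0) / -3.1 = 3.55 s
v² = v₀² + 2aΔx → Δx = (18² − 29.0²)/(2·-3.1) = 83.4 m

Phase 3 (constant speed): v₀ = 18.0 m/s, a = 0 m/s².
v = v₀ + at = 18.0 + (0)(15) = 18.0 m/s
Δx = v₀t + ½at² = 18.0·15 + 0.5·0·15² = 270 m

Phase 4 (decelerating): v₀ = 18.0 m/s, a = -2.4 m/s².
v = v₀ + at → t = (0 − 18.0) / -2.4 = 7.50 s
v² = v₀² + 2aΔx → Δx = (0² − 18.0²)/(2·-2.4) = 67.5 m
Total distance = 156 + 83.4 + 270 + 67.5 = 577 m

576.6 m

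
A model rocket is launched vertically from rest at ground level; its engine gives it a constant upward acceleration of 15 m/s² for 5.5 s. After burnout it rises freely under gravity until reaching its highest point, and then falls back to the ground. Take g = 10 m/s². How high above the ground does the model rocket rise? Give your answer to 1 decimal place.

Phase 1 (powered ascent): v₀ = 0 m/s, a = 15 m/s².
v = v₀ + at = 0 + (15)(5.5) = 82.5 m/s
Δx = v₀t + ½at² = 0·5.5 + 0.5·15·5.5² = 227 m

Phase 2 (coasting upward): v₀ = 82.5 m/s, a = -10 m/s².
v = v₀ + at → t = (0 − 82.5) / -10 = 8.25 s
v² = v₀² + 2aΔx → Δx = (0² − 82.5²)/(2·-10) = 340 m
Maximum height = 227 + 340 = 567 m

567.2 m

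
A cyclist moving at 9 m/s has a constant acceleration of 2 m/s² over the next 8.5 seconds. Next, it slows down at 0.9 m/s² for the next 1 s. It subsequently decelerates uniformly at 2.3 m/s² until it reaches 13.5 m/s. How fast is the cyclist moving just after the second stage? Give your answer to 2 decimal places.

Phase 1 (accelerating): v₀ = 9.00 m/s, a = 2 m/s².
v = v₀ + at = 9.00 + (2)(8.5) = 26.0 m/s
Δx = v₀t + ½at² = 9.00·8.5 + 0.5·2·8.5² = 149 m

Phase 2 (decelerating): v₀ = 26.0 m/s, a = -0.9 m/s².
v = v₀ + at = 26.0 + (-0.9)(1) = 25.1 m/s
Δx = v₀t + ½at² = 26.0·1 + 0.5·-0.9·1² = 25.6 m
Speed at end of phase 2 = 25.1 m/s

25.10 m/s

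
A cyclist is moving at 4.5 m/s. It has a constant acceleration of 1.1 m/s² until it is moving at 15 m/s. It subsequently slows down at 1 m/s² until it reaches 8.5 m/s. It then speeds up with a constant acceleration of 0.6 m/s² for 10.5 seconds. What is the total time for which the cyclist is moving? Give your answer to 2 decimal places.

Phase 1 (accelerating): v₀ = 4.50 m/s, a = 1.1 m/s².
v = v₀ + at → t = (15 − 4.50) / 1.1 = 9.55 s
v² = v₀² + 2aΔx → Δx = (15² − 4.50²)/(2·1.1) = 93.1 m

Phase 2 (decelerating): v₀ = 15.0 m/s, a = -1 m/s².
v = v₀ + at → t = (8.5 − 15.0) / -1 = 6.50 s
v² = v₀² + 2aΔx → Δx = (8.5² − 15.0²)/(2·-1) = 76.4 m

Phase 3 (accelerating): v₀ = 8.50 m/s, a = 0.6 m/s².
v = v₀ + at = 8.50 + (0.6)(10.5) = 14.8 m/s
Δx = v₀t + ½at² = 8.50·10.5 + 0.5·0.6·10.5² = 122 m
Total time = 9.55 + 6.50 + 10.5 = 26.5 s

26.55 s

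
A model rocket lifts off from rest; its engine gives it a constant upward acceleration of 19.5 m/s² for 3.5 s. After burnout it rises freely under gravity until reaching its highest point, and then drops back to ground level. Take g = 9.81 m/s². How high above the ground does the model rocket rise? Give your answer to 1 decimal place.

356.9 m

Phase 1 (powered ascent): v₀ = 0 m/s, a = 19.5 m/s².
v = v₀ + at = 0 + (19.5)(3.5) = 68.2 m/s
Δx = v₀t + ½at² = 0·3.5 + 0.5·19.5·3.5² = 119 m

Phase 2 (coasting upward): v₀ = 68.2 m/s, a = -9.81 m/s².
v = v₀ + at → t = (0 − 68.2) / -9.81 = 6.96 s
v² = v₀² + 2aΔx → Δx = (0² − 68.2²)/(2·-9.81) = 237 m
Maximum height = 119 + 237 = 357 m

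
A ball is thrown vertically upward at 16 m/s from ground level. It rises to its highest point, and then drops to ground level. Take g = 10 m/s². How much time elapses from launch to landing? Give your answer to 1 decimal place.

Phase 1 (rising): v₀ = 16.0 m/s, a = -10 m/s².
v = v₀ + at → t = (0 − 16.0) / -10 = 1.60 s
v² = v₀² + 2aΔx → Δx = (0² − 16.0²)/(2·-10) = 12.8 m

Phase 2 (falling): v₀ = 0 m/s, a = -10 m/s².
Falls 12.8 m from rest: t = √(2·12.8/10) = 1.60 s; v = g·t = 16.0 m/s.
Total time = 1.60 + 1.60 = 3.20 s

3.2 s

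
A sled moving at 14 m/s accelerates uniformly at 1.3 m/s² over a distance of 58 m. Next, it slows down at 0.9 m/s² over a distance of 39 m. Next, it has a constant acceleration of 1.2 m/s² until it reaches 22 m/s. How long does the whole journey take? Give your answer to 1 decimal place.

Phase 1 (accelerating): v₀ = 14.0 m/s, a = 1.3 m/s².
v² = v₀² + 2aΔx = 14.0² + 2·1.3·58 = 347 → v = 18.6 m/s
t = (v − v₀)/a = (18.6 − 14.0)/1.3 = 3.56 s

Phase 2 (decelerating): v₀ = 18.6 m/s, a = -0.9 m/s².
v² = v₀² + 2aΔx = 18.6² + 2·-0.9·39 = 277 → v = 16.6 m/s
t = (v − v₀)/a = (16.6 − 18.6)/-0.9 = 2.21 s

Phase 3 (accelerating): v₀ = 16.6 m/s, a = 1.2 m/s².
v = v₀ + at → t = (22 − 16.6) / 1.2 = 4.47 s
v² = v₀² + 2aΔx → Δx = (22² − 16.6²)/(2·1.2) = 86.4 m
Total time = 3.56 + 2.21 + 4.47 = 10.2 s

10.2 s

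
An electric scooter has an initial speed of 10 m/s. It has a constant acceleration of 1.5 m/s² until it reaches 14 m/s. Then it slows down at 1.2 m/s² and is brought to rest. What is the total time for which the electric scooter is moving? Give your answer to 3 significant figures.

14.3 s

Phase 1 (accelerating): v₀ = 10.0 m/s, a = 1.5 m/s².
v = v₀ + at → t = (14 − 10.0) / 1.5 = 2.67 s
v² = v₀² + 2aΔx → Δx = (14² − 10.0²)/(2·1.5) = 32.0 m

Phase 2 (decelerating): v₀ = 14.0 m/s, a = -1.2 m/s².
v = v₀ + at → t = (0 − 14.0) / -1.2 = 11.7 s
v² = v₀² + 2aΔx → Δx = (0² − 14.0²)/(2·-1.2) = 81.7 m
Total time = 2.67 + 11.7 = 14.3 s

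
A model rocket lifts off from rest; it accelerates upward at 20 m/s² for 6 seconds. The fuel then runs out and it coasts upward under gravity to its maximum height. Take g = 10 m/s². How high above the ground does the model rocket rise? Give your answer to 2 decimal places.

1080.00 m

Phase 1 (powered ascent): v₀ = 0 m/s, a = 20 m/s².
v = v₀ + at = 0 + (20)(6) = 120 m/s
Δx = v₀t + ½at² = 0·6 + 0.5·20·6² = 360 m

Phase 2 (coasting upward): v₀ = 120 m/s, a = -10 m/s².
v = v₀ + at → t = (0 − 120) / -10 = 12.0 s
v² = v₀² + 2aΔx → Δx = (0² − 120²)/(2·-10) = 720 m
Maximum height = 360 + 720 = 1080 m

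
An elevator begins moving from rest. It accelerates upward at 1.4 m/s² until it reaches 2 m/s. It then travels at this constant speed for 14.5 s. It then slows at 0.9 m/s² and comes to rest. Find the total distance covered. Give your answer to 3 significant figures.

32.7 m

Phase 1 (accelerating): v₀ = 0 m/s, a = 1.4 m/s².
v = v₀ + at → t = (2 − 0) / 1.4 = 1.43 s
v² = v₀² + 2aΔx → Δx = (2² − 0²)/(2·1.4) = 1.43 m

Phase 2 (constant speed): v₀ = 2.00 m/s, a = 0 m/s².
v = v₀ + at = 2.00 + (0)(14.5) = 2.00 m/s
Δx = v₀t + ½at² = 2.00·14.5 + 0.5·0·14.5² = 29.0 m

Phase 3 (decelerating): v₀ = 2.00 m/s, a = -0.9 m/s².
v = v₀ + at → t = (0 − 2.00) / -0.9 = 2.22 s
v² = v₀² + 2aΔx → Δx = (0² − 2.00²)/(2·-0.9) = 2.22 m
Total distance = 1.43 + 29.0 + 2.22 = 32.7 m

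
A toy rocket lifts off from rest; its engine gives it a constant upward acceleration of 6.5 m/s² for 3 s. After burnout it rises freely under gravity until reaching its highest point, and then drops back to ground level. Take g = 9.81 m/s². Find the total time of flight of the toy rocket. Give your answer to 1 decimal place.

8.1 s

Phase 1 (powered ascent): v₀ = 0 m/s, a = 6.5 m/s².
v = v₀ + at = 0 + (6.5)(3) = 19.5 m/s
Δx = v₀t + ½at² = 0·3 + 0.5·6.5·3² = 29.2 m

Phase 2 (coasting upward): v₀ = 19.5 m/s, a = -9.81 m/s².
v = v₀ + at → t = (0 − 19.5) / -9.81 = 1.99 s
v² = v₀² + 2aΔx → Δx = (0² − 19.5²)/(2·-9.81) = 19.4 m

Phase 3 (free fall): v₀ = 0 m/s, a = -9.81 m/s².
Falls 48.6 m from rest: t = √(2·48.6/9.81) = 3.15 s; v = g·t = 30.9 m/s.
Total time = 3.00 + 1.99 + 3.15 = 8.14 s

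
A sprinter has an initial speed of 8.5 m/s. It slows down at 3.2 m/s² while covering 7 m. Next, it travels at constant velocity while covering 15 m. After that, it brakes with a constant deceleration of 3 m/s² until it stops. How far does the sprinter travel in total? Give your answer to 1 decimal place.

26.6 m

Phase 1 (decelerating): v₀ = 8.50 m/s, a = -3.2 m/s².
v² = v₀² + 2aΔx = 8.50² + 2·-3.2·7 = 27.4 → v = 5.24 m/s
t = (v − v₀)/a = (5.24 − 8.50)/-3.2 = 1.02 s

Phase 2 (constant speed): v₀ = 5.24 m/s, a = 0 m/s².
Constant speed: t = d/v = 15/5.24 = 2.86 s

Phase 3 (decelerating): v₀ = 5.24 m/s, a = -3 m/s².
v = v₀ + at → t = (0 − 5.24) / -3 = 1.75 s
v² = v₀² + 2aΔx → Δx = (0² − 5.24²)/(2·-3) = 4.58 m
Total distance = 7.00 + 15.0 + 4.58 = 26.6 m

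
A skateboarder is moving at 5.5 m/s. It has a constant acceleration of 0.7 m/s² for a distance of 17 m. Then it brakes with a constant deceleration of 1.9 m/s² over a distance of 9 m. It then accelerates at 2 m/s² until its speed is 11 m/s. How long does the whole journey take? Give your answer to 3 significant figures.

7.44 s

Phase 1 (accelerating): v₀ = 5.50 m/s, a = 0.7 m/s².
v² = v₀² + 2aΔx = 5.50² + 2·0.7·17 = 54.0 → v = 7.35 m/s
t = (v − v₀)/a = (7.35 − 5.50)/0.7 = 2.65 s

Phase 2 (decelerating): v₀ = 7.35 m/s, a = -1.9 m/s².
v² = v₀² + 2aΔx = 7.35² + 2·-1.9·9 = 19.9 → v = 4.46 m/s
t = (v − v₀)/a = (4.46 − 7.35)/-1.9 = 1.52 s

Phase 3 (accelerating): v₀ = 4.46 m/s, a = 2 m/s².
v = v₀ + at → t = (11 − 4.46) / 2 = 3.27 s
v² = v₀² + 2aΔx → Δx = (11² − 4.46²)/(2·2) = 25.3 m
Total time = 2.65 + 1.52 + 3.27 = 7.44 s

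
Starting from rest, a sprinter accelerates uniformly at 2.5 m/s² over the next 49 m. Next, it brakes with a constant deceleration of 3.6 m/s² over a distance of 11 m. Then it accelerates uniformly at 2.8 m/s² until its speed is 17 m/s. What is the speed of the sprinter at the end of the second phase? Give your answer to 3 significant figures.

12.9 m/s

Phase 1 (accelerating): v₀ = 0 m/s, a = 2.5 m/s².
v² = v₀² + 2aΔx = 0² + 2·2.5·49 = 245 → v = 15.7 m/s
t = (v − v₀)/a = (15.7 − 0)/2.5 = 6.26 s

Phase 2 (decelerating): v₀ = 15.7 m/s, a = -3.6 m/s².
v² = v₀² + 2aΔx = 15.7² + 2·-3.6·11 = 166 → v = 12.9 m/s
t = (v − v₀)/a = (12.9 − 15.7)/-3.6 = 0.771 s
Speed at end of phase 2 = 12.9 m/s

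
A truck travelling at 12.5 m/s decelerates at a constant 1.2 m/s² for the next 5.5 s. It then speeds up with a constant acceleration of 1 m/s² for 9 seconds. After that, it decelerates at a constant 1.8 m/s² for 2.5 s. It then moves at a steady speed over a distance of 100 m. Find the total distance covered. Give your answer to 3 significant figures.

276 m

Phase 1 (decelerating): v₀ = 12.5 m/s, a = -1.2 m/s².
v = v₀ + at = 12.5 + (-1.2)(5.5) = 5.90 m/s
Δx = v₀t + ½at² = 12.5·5.5 + 0.5·-1.2·5.5² = 50.6 m

Phase 2 (accelerating): v₀ = 5.90 m/s, a = 1 m/s².
v = v₀ + at = 5.90 + (1)(9) = 14.9 m/s
Δx = v₀t + ½at² = 5.90·9 + 0.5·1·9² = 93.6 m

Phase 3 (decelerating): v₀ = 14.9 m/s, a = -1.8 m/s².
v = v₀ + at = 14.9 + (-1.8)(2.5) = 10.4 m/s
Δx = v₀t + ½at² = 14.9·2.5 + 0.5·-1.8·2.5² = 31.6 m

Phase 4 (constant speed): v₀ = 10.4 m/s, a = 0 m/s².
Constant speed: t = d/v = 100/10.4 = 9.62 s
Total distance = 50.6 + 93.6 + 31.6 + 100 = 276 m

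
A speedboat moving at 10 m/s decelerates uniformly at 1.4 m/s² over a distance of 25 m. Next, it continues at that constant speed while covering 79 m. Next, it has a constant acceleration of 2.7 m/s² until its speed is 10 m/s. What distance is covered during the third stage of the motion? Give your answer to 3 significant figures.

13.0 m

Phase 1 (decelerating): v₀ = 10.0 m/s, a = -1.4 m/s².
v² = v₀² + 2aΔx = 10.0² + 2·-1.4·25 = 30.0 → v = 5.48 m/s
t = (v − v₀)/a = (5.48 − 10.0)/-1.4 = 3.23 s

Phase 2 (constant speed): v₀ = 5.48 m/s, a = 0 m/s².
Constant speed: t = d/v = 79/5.48 = 14.4 s

Phase 3 (accelerating): v₀ = 5.48 m/s, a = 2.7 m/s².
v = v₀ + at → t = (10 − 5.48) / 2.7 = 1.68 s
v² = v₀² + 2aΔx → Δx = (10² − 5.48²)/(2·2.7) = 13.0 m
Distance in phase 3 = 13.0 m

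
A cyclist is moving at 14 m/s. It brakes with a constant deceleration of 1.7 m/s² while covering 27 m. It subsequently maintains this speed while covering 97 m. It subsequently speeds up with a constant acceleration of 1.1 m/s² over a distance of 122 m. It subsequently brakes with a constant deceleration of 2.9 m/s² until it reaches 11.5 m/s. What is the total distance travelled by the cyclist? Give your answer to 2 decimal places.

287.44 m

Phase 1 (decelerating): v₀ = 14.0 m/s, a = -1.7 m/s².
v² = v₀² + 2aΔx = 14.0² + 2·-1.7·27 = 104 → v = 10.2 m/s
t = (v − v₀)/a = (10.2 − 14.0)/-1.7 = 2.23 s

Phase 2 (constant speed): v₀ = 10.2 m/s, a = 0 m/s².
Constant speed: t = d/v = 97/10.2 = 9.50 s

Phase 3 (accelerating): v₀ = 10.2 m/s, a = 1.1 m/s².
v² = v₀² + 2aΔx = 10.2² + 2·1.1·122 = 373 → v = 19.3 m/s
t = (v − v₀)/a = (19.3 − 10.2)/1.1 = 8.27 s

Phase 4 (decelerating): v₀ = 19.3 m/s, a = -2.9 m/s².
v = v₀ + at → t = (11.5 − 19.3) / -2.9 = 2.69 s
v² = v₀² + 2aΔx → Δx = (11.5² − 19.3²)/(2·-2.9) = 41.4 m
Total distance = 27.0 + 97.0 + 122 + 41.4 = 287 m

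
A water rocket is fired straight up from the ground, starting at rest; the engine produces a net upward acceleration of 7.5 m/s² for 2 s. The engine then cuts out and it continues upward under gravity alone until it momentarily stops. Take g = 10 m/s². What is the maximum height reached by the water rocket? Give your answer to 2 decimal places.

Phase 1 (powered ascent): v₀ = 0 m/s, a = 7.5 m/s².
v = v₀ + at = 0 + (7.5)(2) = 15.0 m/s
Δx = v₀t + ½at² = 0·2 + 0.5·7.5·2² = 15.0 m

Phase 2 (coasting upward): v₀ = 15.0 m/s, a = -10 m/s².
v = v₀ + at → t = (0 − 15.0) / -10 = 1.50 s
v² = v₀² + 2aΔx → Δx = (0² − 15.0²)/(2·-10) = 11.2 m
Maximum height = 15.0 + 11.2 = 26.2 m

26.25 m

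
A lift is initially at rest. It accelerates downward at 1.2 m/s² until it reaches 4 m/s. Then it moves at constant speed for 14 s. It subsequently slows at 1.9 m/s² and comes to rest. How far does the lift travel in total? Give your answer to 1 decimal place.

Phase 1 (accelerating): v₀ = 0 m/s, a = 1.2 m/s².
v = v₀ + at → t = (4 − 0) / 1.2 = 3.33 s
v² = v₀² + 2aΔx → Δx = (4² − 0²)/(2·1.2) = 6.67 m

Phase 2 (constant speed): v₀ = 4.00 m/s, a = 0 m/s².
v = v₀ + at = 4.00 + (0)(14) = 4.00 m/s
Δx = v₀t + ½at² = 4.00·14 + 0.5·0·14² = 56.0 m

Phase 3 (decelerating): v₀ = 4.00 m/s, a = -1.9 m/s².
v = v₀ + at → t = (0 − 4.00) / -1.9 = 2.11 s
v² = v₀² + 2aΔx → Δx = (0² − 4.00²)/(2·-1.9) = 4.21 m
Total distance = 6.67 + 56.0 + 4.21 = 66.9 m

66.9 m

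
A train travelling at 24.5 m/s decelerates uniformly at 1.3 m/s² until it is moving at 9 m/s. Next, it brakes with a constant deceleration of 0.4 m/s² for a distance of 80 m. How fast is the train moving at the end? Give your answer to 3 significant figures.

4.12 m/s

Phase 1 (decelerating): v₀ = 24.5 m/s, a = -1.3 m/s².
v = v₀ + at → t = (9 − 24.5) / -1.3 = 11.9 s
v² = v₀² + 2aΔx → Δx = (9² − 24.5²)/(2·-1.3) = 200 m

Phase 2 (decelerating): v₀ = 9.00 m/s, a = -0.4 m/s².
v² = v₀² + 2aΔx = 9.00² + 2·-0.4·80 = 17.0 → v = 4.12 m/s
t = (v − v₀)/a = (4.12 − 9.00)/-0.4 = 12.2 s
Final speed = 4.12 m/s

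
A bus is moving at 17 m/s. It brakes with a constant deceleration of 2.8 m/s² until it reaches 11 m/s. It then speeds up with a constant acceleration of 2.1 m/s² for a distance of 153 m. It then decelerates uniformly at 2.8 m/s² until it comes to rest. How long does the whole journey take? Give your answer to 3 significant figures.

19.9 s

Phase 1 (decelerating): v₀ = 17.0 m/s, a = -2.8 m/s².
v = v₀ + at → t = (11 − 17.0) / -2.8 = 2.14 s
v² = v₀² + 2aΔx → Δx = (11² − 17.0²)/(2·-2.8) = 30.0 m

Phase 2 (accelerating): v₀ = 11.0 m/s, a = 2.1 m/s².
v² = v₀² + 2aΔx = 11.0² + 2·2.1·153 = 764 → v = 27.6 m/s
t = (v − v₀)/a = (27.6 − 11.0)/2.1 = 7.92 s

Phase 3 (decelerating): v₀ = 27.6 m/s, a = -2.8 m/s².
v = v₀ + at → t = (0 − 27.6) / -2.8 = 9.87 s
v² = v₀² + 2aΔx → Δx = (0² − 27.6²)/(2·-2.8) = 136 m
Total time = 2.14 + 7.92 + 9.87 = 19.9 s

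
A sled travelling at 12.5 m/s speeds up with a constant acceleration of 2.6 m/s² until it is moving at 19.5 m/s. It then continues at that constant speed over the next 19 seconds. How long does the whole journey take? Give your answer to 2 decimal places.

Phase 1 (accelerating): v₀ = 12.5 m/s, a = 2.6 m/s².
v = v₀ + at → t = (19.5 − 12.5) / 2.6 = 2.69 s
v² = v₀² + 2aΔx → Δx = (19.5² − 12.5²)/(2·2.6) = 43.1 m

Phase 2 (constant speed): v₀ = 19.5 m/s, a = 0 m/s².
v = v₀ + at = 19.5 + (0)(19) = 19.5 m/s
Δx = v₀t + ½at² = 19.5·19 + 0.5·0·19² = 370 m
Total time = 2.69 + 19.0 = 21.7 s

21.69 s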